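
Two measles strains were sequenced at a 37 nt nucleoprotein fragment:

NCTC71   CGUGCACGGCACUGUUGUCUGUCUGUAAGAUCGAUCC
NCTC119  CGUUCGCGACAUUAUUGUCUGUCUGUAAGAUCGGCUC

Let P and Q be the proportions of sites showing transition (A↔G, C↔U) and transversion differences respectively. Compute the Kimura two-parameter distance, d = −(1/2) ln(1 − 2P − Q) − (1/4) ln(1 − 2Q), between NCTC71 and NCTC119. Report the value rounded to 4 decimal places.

0.2738

The sequences differ at positions 4 (G/U, transversion), 6 (A/G, transition), 9 (G/A, transition), 12 (C/U, transition), 14 (G/A, transition), 34 (A/G, transition), 35 (U/C, transition), 36 (C/U, transition).
Of the 8 differences, 7 transitions and 1 transversion over 37 sites: P = 7/37 = 0.189189, Q = 1/37 = 0.027027.
d = −0.5·ln(0.594595) − 0.25·ln(0.945946) = −0.5·(-0.519875) − 0.25·(-0.055570) = 0.2738.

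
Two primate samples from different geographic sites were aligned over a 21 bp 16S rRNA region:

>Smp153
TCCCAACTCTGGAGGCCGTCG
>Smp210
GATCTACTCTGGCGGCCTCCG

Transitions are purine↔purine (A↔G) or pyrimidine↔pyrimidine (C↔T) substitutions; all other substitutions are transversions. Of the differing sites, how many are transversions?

5

The sequences differ at positions 1 (T/G, transversion), 2 (C/A, transversion), 3 (C/T, transition), 5 (A/T, transversion), 13 (A/C, transversion), 18 (G/T, transversion), 19 (T/C, transition).
Of the 7 differences, 2 transitions and 5 transversions, so the answer is 5.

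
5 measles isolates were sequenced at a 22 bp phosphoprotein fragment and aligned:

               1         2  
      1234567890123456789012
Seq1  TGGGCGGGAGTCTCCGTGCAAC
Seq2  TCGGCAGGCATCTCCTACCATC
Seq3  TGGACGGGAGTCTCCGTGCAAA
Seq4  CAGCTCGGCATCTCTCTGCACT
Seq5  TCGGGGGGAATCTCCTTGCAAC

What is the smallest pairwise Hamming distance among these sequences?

2

Pairwise Hamming distances:
  Seq1 vs Seq2: 8
  Seq1 vs Seq3: 2
  Seq1 vs Seq4: 11
  Seq1 vs Seq5: 4
  Seq2 vs Seq3: 10
  Seq2 vs Seq4: 11
  Seq2 vs Seq5: 6
  Seq3 vs Seq4: 11
  Seq3 vs Seq5: 6
  Seq4 vs Seq5: 10
The smallest is 2, between Seq1 and Seq3.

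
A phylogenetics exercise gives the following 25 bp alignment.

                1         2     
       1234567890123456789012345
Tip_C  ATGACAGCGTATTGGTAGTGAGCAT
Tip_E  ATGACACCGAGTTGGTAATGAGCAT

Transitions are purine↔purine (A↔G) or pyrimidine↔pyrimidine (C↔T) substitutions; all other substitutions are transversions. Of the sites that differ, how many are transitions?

2

The sequences differ at positions 7 (G/C, transversion), 10 (T/A, transversion), 11 (A/G, transition), 18 (G/A, transition).
Of the 4 differences, 2 transitions and 2 transversions, so the answer is 2.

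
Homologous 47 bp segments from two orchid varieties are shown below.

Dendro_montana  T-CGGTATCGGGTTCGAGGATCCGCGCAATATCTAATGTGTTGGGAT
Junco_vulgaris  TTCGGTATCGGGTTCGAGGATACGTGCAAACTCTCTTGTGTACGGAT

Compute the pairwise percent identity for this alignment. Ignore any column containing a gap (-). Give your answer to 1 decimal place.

Excluding the 1 gap column leaves 46 comparable sites.
Mismatches occur at site 22 (C→A), site 25 (C→T), site 30 (T→A), site 31 (A→C), site 35 (A→C), site 36 (A→T), site 42 (T→A), site 43 (G→C).
38 of the 46 comparable sites match, so the percent identity is 38/46 × 100 = 82.6%.

82.6%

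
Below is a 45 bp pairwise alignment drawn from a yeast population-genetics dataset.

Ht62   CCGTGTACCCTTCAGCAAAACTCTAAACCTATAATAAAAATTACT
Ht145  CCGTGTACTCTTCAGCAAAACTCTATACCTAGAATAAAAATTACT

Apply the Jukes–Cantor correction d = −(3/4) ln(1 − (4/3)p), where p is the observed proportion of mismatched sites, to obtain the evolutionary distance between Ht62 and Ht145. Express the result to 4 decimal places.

0.0698

Mismatches occur at site 9 (C/T), site 26 (A/T), site 32 (T/G).
p = 3/45 = 0.066667.
d = −0.75 · ln(1 − (4/3)·0.066667) = −0.75 · ln(0.911111) = −0.75 · (-0.093091) = 0.0698.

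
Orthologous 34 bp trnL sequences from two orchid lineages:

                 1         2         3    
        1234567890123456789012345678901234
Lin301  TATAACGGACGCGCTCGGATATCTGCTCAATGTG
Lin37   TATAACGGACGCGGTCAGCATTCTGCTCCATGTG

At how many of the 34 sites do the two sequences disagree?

Mismatches occur at site 14 (C↔G), site 17 (G↔A), site 19 (A↔C), site 20 (T↔A), site 21 (A↔T), site 29 (A↔C).
That gives 6 mismatches out of 34 aligned sites, so the Hamming distance is 6.

6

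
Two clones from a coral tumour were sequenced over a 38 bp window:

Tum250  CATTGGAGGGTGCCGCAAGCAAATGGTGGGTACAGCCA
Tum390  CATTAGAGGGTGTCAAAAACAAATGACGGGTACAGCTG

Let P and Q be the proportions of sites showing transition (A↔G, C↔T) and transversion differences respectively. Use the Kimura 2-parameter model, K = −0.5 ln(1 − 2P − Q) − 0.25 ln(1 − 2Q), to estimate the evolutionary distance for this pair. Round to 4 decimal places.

0.3100

Differing sites — 5:G/A (Ti); 13:C/T (Ti); 15:G/A (Ti); 16:C/A (Tv); 19:G/A (Ti); 26:G/A (Ti); 27:T/C (Ti); 37:C/T (Ti); 38:A/G (Ti).
Of the 9 differences, 8 transitions and 1 transversion over 38 sites: P = 8/38 = 0.210526, Q = 1/38 = 0.026316.
d = −0.5·ln(0.552632) − 0.25·ln(0.947368) = −0.5·(-0.593063) − 0.25·(-0.054068) = 0.3100.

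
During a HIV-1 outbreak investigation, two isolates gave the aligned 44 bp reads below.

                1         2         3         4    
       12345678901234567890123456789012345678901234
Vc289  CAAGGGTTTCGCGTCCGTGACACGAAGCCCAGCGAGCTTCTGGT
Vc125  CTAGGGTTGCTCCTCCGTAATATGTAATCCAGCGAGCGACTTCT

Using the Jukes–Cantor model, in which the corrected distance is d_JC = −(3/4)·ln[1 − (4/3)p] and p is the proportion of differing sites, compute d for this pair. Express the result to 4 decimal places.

0.4141

Mismatches occur at site 2 (A→T), site 9 (T→G), site 11 (G→T), site 13 (G→C), site 19 (G→A), site 21 (C→T), site 23 (C→T), site 25 (A→T), site 27 (G→A), site 28 (C→T), site 38 (T→G), site 39 (T→A), site 42 (G→T), site 43 (G→C).
p = 14/44 = 0.318182.
d = −0.75 · ln(1 − (4/3)·0.318182) = −0.75 · ln(0.575757) = −0.75 · (-0.552070) = 0.4141.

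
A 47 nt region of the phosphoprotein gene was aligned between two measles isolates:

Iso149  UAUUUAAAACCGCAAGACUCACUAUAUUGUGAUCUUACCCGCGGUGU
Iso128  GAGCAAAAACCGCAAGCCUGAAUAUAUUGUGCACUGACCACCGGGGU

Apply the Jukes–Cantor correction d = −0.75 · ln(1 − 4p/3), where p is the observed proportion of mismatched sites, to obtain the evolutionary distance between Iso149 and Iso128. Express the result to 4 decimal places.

0.3451

The sequences differ at positions 1 (U/G), 3 (U/G), 4 (U/C), 5 (U/A), 17 (A/C), 20 (C/G), 22 (C/A), 32 (A/C), 33 (U/A), 36 (U/G), 40 (C/A), 41 (G/C), 45 (U/G).
p = 13/47 = 0.276596.
d = −0.75 · ln(1 − (4/3)·0.276596) = −0.75 · ln(0.631205) = −0.75 · (-0.460125) = 0.3451.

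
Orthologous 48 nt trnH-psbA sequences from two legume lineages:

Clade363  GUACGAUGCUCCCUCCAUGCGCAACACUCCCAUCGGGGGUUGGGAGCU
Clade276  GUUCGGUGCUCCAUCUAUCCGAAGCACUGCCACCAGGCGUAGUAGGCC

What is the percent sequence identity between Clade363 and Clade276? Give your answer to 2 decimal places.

66.67%

The sequences differ at positions 3 (A/U), 6 (A/G), 13 (C/A), 16 (C/U), 19 (G/C), 22 (C/A), 24 (A/G), 29 (C/G), 33 (U/C), 35 (G/A), 38 (G/C), 41 (U/A), 43 (G/U), 44 (G/A), 45 (A/G), 48 (U/C).
32 of the 48 sites match, so the percent identity is 32/48 × 100 = 66.67%.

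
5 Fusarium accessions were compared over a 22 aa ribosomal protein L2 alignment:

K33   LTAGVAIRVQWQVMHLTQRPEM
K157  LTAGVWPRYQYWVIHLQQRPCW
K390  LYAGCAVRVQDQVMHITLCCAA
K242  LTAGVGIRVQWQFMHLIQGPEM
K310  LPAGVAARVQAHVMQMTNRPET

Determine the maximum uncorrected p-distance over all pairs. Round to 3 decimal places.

0.682

Pairwise Hamming distances:
  K33 vs K157: 9
  K33 vs K390: 10
  K33 vs K242: 4
  K33 vs K310: 8
  K157 vs K390: 15
  K157 vs K242: 11
  K157 vs K310: 13
  K390 vs K242: 13
  K390 vs K310: 12
  K242 vs K310: 12
The largest is 15 mismatches, between K157 and K390; p = 15/22 = 0.682.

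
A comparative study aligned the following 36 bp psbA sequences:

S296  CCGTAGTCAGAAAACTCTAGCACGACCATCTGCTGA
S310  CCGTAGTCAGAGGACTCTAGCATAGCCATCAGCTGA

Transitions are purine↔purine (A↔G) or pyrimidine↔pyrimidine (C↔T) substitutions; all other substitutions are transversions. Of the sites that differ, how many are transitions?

5

The sequences differ at positions 12 (A/G, transition), 13 (A/G, transition), 23 (C/T, transition), 24 (G/A, transition), 25 (A/G, transition), 31 (T/A, transversion).
Of the 6 differences, 5 transitions and 1 transversion, so the answer is 5.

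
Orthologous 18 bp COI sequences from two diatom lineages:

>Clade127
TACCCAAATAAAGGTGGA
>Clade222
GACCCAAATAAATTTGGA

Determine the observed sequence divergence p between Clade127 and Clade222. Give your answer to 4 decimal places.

Mismatches occur at site 1 (T↔G), site 13 (G↔T), site 14 (G↔T).
There are 3 differences over 18 sites, so p = 3/18 = 0.1667.

0.1667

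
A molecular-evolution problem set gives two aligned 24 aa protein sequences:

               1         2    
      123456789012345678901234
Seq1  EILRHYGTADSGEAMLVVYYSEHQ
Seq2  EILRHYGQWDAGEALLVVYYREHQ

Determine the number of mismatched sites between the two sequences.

5

Mismatches occur at site 8 (T↔Q), site 9 (A↔W), site 11 (S↔A), site 15 (M↔L), site 21 (S↔R).
That gives 5 mismatches out of 24 aligned sites, so the Hamming distance is 5.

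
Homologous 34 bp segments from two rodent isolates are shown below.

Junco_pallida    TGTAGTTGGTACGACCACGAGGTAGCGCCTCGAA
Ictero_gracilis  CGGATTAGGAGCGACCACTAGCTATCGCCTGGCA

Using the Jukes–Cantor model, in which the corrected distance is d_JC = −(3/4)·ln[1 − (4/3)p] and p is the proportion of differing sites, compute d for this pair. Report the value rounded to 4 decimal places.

0.4234

Mismatches occur at site 1 (T→C), site 3 (T→G), site 5 (G→T), site 7 (T→A), site 10 (T→A), site 11 (A→G), site 19 (G→T), site 22 (G→C), site 25 (G→T), site 31 (C→G), site 33 (A→C).
p = 11/34 = 0.323529.
d = −0.75 · ln(1 − (4/3)·0.323529) = −0.75 · ln(0.568628) = −0.75 · (-0.564529) = 0.4234.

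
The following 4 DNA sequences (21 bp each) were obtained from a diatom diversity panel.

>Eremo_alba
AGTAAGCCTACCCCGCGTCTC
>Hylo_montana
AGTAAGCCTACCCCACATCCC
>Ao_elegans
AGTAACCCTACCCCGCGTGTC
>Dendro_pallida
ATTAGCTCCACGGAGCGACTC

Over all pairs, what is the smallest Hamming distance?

2

Pairwise Hamming distances:
  Eremo_alba vs Hylo_montana: 3
  Eremo_alba vs Ao_elegans: 2
  Eremo_alba vs Dendro_pallida: 9
  Hylo_montana vs Ao_elegans: 5
  Hylo_montana vs Dendro_pallida: 12
  Ao_elegans vs Dendro_pallida: 9
The smallest is 2, between Eremo_alba and Ao_elegans.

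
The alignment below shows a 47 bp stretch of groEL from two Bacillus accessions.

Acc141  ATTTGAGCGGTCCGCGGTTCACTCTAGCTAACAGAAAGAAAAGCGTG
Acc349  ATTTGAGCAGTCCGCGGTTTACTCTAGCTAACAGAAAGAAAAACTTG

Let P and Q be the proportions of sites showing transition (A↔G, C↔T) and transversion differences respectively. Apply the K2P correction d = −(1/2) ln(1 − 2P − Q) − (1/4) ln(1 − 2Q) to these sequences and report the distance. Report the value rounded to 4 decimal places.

Differing sites — 9:G/A (Ti); 20:C/T (Ti); 43:G/A (Ti); 45:G/T (Tv).
Of the 4 differences, 3 transitions and 1 transversion over 47 sites: P = 3/47 = 0.063830, Q = 1/47 = 0.021277.
d = −0.5·ln(0.851063) − 0.25·ln(0.957446) = −0.5·(-0.161269) − 0.25·(-0.043486) = 0.0915.

0.0915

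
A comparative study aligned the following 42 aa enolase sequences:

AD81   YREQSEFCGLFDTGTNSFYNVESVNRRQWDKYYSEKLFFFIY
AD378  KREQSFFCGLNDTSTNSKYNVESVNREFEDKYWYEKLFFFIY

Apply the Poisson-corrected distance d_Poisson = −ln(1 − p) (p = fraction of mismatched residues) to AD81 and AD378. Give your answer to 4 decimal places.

The sequences differ at positions 1 (Y/K), 6 (E/F), 11 (F/N), 14 (G/S), 18 (F/K), 27 (R/E), 28 (Q/F), 29 (W/E), 33 (Y/W), 34 (S/Y).
p = 10/42 = 0.238095.
d = −ln(1 − 0.238095) = −ln(0.761905) = 0.2719.

0.2719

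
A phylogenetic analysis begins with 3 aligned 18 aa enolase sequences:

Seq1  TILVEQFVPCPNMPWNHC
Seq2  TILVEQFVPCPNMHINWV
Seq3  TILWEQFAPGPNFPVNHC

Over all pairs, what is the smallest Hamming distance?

Pairwise Hamming distances:
  Seq1 vs Seq2: 4
  Seq1 vs Seq3: 5
  Seq2 vs Seq3: 8
The smallest is 4, between Seq1 and Seq2.

4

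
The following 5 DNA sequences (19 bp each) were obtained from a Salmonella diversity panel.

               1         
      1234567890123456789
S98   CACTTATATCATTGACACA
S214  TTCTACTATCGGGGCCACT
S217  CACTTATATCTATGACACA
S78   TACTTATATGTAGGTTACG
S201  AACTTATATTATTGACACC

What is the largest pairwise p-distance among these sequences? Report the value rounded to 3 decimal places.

0.526

Pairwise Hamming distances:
  S98 vs S214: 9
  S98 vs S217: 2
  S98 vs S78: 8
  S98 vs S201: 3
  S214 vs S217: 9
  S214 vs S78: 9
  S214 vs S201: 10
  S217 vs S78: 6
  S217 vs S201: 5
  S78 vs S201: 8
The largest is 10 mismatches, between S214 and S201; p = 10/19 = 0.526.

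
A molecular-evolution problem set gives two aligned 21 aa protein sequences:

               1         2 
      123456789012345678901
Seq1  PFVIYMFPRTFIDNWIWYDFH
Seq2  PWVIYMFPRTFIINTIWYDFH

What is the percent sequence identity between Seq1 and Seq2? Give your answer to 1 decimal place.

The sequences differ at positions 2 (F/W), 13 (D/I), 15 (W/T).
18 of the 21 sites match, so the percent identity is 18/21 × 100 = 85.7%.

85.7%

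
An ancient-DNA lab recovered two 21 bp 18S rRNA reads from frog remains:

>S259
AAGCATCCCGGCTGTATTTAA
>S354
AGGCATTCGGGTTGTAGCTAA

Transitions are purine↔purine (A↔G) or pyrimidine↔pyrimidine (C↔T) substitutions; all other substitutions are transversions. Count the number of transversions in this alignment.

2

Mismatches occur at site 2 (A→G, transition), site 7 (C→T, transition), site 9 (C→G, transversion), site 12 (C→T, transition), site 17 (T→G, transversion), site 18 (T→C, transition).
Of the 6 differences, 4 transitions and 2 transversions, so the answer is 2.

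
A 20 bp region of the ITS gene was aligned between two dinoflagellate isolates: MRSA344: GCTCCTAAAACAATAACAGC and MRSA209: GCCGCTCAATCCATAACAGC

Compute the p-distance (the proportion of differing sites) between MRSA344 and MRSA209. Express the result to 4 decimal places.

0.2500

The sequences differ at positions 3 (T/C), 4 (C/G), 7 (A/C), 10 (A/T), 12 (A/C).
There are 5 differences over 20 sites, so p = 5/20 = 0.2500.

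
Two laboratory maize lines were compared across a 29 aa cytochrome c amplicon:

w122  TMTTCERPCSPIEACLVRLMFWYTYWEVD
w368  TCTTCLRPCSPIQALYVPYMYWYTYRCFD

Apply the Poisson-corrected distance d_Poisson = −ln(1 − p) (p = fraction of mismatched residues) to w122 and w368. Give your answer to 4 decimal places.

Differing sites — 2:M/C; 6:E/L; 13:E/Q; 15:C/L; 16:L/Y; 18:R/P; 19:L/Y; 21:F/Y; 26:W/R; 27:E/C; 28:V/F.
p = 11/29 = 0.379310.
d = −ln(1 − 0.379310) = −ln(0.620690) = 0.4769.

0.4769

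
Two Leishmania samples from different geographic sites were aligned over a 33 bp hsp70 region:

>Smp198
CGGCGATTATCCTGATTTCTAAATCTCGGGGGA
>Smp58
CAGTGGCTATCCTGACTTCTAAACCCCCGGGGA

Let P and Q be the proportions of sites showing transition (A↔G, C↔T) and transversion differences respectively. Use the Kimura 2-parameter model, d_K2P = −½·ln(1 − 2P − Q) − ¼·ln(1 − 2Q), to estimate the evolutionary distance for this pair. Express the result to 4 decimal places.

0.3187

Differing sites — 2:G/A (Ti); 4:C/T (Ti); 6:A/G (Ti); 7:T/C (Ti); 16:T/C (Ti); 24:T/C (Ti); 26:T/C (Ti); 28:G/C (Tv).
Of the 8 differences, 7 transitions and 1 transversion over 33 sites: P = 7/33 = 0.212121, Q = 1/33 = 0.030303.
d = −0.5·ln(0.545455) − 0.25·ln(0.939394) = −0.5·(-0.606135) − 0.25·(-0.062520) = 0.3187.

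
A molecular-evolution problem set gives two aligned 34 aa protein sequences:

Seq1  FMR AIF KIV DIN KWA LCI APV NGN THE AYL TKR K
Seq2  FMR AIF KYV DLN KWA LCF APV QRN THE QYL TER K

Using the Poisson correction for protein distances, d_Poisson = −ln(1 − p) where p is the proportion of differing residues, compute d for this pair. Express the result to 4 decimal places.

0.2305

Mismatches occur at site 8 (I↔Y), site 11 (I↔L), site 18 (I↔F), site 22 (N↔Q), site 23 (G↔R), site 28 (A↔Q), site 32 (K↔E).
p = 7/34 = 0.205882.
d = −ln(1 − 0.205882) = −ln(0.794118) = 0.2305.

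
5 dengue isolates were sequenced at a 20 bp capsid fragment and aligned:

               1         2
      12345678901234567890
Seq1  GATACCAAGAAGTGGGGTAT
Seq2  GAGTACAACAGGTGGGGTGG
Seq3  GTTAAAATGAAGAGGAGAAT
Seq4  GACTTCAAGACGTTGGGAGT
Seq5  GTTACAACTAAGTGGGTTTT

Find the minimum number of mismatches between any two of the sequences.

6

Pairwise Hamming distances:
  Seq1 vs Seq2: 7
  Seq1 vs Seq3: 7
  Seq1 vs Seq4: 7
  Seq1 vs Seq5: 6
  Seq2 vs Seq3: 12
  Seq2 vs Seq4: 7
  Seq2 vs Seq5: 11
  Seq3 vs Seq4: 11
  Seq3 vs Seq5: 8
  Seq4 vs Seq5: 12
The smallest is 6, between Seq1 and Seq5.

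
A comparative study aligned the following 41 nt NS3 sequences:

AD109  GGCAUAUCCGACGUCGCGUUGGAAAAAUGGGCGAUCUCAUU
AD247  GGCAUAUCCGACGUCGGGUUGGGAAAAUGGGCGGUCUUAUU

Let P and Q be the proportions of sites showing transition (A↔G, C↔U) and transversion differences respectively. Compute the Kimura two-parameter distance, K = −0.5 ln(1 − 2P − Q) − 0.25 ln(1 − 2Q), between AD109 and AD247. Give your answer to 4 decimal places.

Differing sites — 17:C/G (Tv); 23:A/G (Ti); 34:A/G (Ti); 38:C/U (Ti).
Of the 4 differences, 3 transitions and 1 transversion over 41 sites: P = 3/41 = 0.073171, Q = 1/41 = 0.024390.
d = −0.5·ln(0.829268) − 0.25·ln(0.951220) = −0.5·(-0.187212) − 0.25·(-0.050010) = 0.1061.

0.1061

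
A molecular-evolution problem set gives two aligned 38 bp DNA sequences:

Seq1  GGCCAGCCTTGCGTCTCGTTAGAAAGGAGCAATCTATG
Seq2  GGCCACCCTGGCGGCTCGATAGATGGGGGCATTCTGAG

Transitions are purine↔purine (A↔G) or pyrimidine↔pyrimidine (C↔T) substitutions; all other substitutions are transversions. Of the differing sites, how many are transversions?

Differing sites — 6:G/C (Tv); 10:T/G (Tv); 14:T/G (Tv); 19:T/A (Tv); 24:A/T (Tv); 25:A/G (Ti); 28:A/G (Ti); 32:A/T (Tv); 36:A/G (Ti); 37:T/A (Tv).
Of the 10 differences, 3 transitions and 7 transversions, so the answer is 7.

7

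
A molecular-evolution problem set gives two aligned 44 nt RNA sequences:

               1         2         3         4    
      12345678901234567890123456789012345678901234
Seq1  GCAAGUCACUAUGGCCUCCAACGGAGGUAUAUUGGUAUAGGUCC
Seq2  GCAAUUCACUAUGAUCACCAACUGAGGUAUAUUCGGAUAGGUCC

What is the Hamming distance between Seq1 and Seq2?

7

Differing sites — 5:G/U; 14:G/A; 15:C/U; 17:U/A; 23:G/U; 34:G/C; 36:U/G.
That gives 7 mismatches out of 44 aligned sites, so the Hamming distance is 7.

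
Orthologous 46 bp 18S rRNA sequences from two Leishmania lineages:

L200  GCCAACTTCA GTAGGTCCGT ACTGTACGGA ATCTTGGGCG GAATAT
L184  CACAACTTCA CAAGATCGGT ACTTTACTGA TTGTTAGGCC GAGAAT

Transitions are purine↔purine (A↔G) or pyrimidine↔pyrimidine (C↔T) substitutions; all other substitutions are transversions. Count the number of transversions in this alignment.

Differing sites — 1:G/C (Tv); 2:C/A (Tv); 11:G/C (Tv); 12:T/A (Tv); 15:G/A (Ti); 18:C/G (Tv); 24:G/T (Tv); 28:G/T (Tv); 31:A/T (Tv); 33:C/G (Tv); 36:G/A (Ti); 40:G/C (Tv); 43:A/G (Ti); 44:T/A (Tv).
Of the 14 differences, 3 transitions and 11 transversions, so the answer is 11.

11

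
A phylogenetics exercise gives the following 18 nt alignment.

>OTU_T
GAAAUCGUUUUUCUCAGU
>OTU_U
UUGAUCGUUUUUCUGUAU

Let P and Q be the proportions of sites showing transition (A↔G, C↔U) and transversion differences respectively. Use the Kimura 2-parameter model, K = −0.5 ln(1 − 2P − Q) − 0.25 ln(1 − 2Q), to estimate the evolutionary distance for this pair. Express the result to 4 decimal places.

Mismatches occur at site 1 (G/U, transversion), site 2 (A/U, transversion), site 3 (A/G, transition), site 15 (C/G, transversion), site 16 (A/U, transversion), site 17 (G/A, transition).
Of the 6 differences, 2 transitions and 4 transversions over 18 sites: P = 2/18 = 0.111111, Q = 4/18 = 0.222222.
d = −0.5·ln(0.555556) − 0.25·ln(0.555556) = −0.5·(-0.587786) − 0.25·(-0.587786) = 0.4408.

0.4408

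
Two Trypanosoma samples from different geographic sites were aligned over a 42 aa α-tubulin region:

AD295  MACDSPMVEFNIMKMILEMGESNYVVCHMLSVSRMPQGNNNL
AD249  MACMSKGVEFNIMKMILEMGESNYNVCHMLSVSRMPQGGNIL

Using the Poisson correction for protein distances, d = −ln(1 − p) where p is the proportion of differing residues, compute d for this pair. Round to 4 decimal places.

Mismatches occur at site 4 (D→M), site 6 (P→K), site 7 (M→G), site 25 (V→N), site 39 (N→G), site 41 (N→I).
p = 6/42 = 0.142857.
d = −ln(1 − 0.142857) = −ln(0.857143) = 0.1542.

0.1542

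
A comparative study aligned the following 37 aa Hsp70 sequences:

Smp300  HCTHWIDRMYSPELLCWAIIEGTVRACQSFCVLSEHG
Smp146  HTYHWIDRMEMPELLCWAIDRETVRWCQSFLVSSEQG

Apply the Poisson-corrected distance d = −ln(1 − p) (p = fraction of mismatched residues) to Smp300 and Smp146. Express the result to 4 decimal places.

0.3528

Differing sites — 2:C/T; 3:T/Y; 10:Y/E; 11:S/M; 20:I/D; 21:E/R; 22:G/E; 26:A/W; 31:C/L; 33:L/S; 36:H/Q.
p = 11/37 = 0.297297.
d = −ln(1 − 0.297297) = −ln(0.702703) = 0.3528.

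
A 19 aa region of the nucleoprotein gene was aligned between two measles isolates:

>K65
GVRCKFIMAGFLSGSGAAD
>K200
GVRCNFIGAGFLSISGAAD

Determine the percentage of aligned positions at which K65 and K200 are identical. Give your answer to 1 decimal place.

Differing sites — 5:K/N; 8:M/G; 14:G/I.
16 of the 19 sites match, so the percent identity is 16/19 × 100 = 84.2%.

84.2%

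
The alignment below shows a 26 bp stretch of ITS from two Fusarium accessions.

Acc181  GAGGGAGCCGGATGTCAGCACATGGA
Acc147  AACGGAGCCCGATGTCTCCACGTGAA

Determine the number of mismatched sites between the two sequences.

7

Differing sites — 1:G/A; 3:G/C; 10:G/C; 17:A/T; 18:G/C; 22:A/G; 25:G/A.
That gives 7 mismatches out of 26 aligned sites, so the Hamming distance is 7.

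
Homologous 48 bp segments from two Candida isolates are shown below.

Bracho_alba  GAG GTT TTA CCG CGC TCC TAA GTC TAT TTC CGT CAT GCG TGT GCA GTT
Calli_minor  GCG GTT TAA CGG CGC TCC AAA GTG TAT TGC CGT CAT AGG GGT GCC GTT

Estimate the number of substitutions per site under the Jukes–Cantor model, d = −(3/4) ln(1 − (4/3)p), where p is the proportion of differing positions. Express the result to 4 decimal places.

0.2441

The sequences differ at positions 2 (A/C), 8 (T/A), 11 (C/G), 19 (T/A), 24 (C/G), 29 (T/G), 37 (G/A), 38 (C/G), 40 (T/G), 45 (A/C).
p = 10/48 = 0.208333.
d = −0.75 · ln(1 − (4/3)·0.208333) = −0.75 · ln(0.722223) = −0.75 · (-0.325421) = 0.2441.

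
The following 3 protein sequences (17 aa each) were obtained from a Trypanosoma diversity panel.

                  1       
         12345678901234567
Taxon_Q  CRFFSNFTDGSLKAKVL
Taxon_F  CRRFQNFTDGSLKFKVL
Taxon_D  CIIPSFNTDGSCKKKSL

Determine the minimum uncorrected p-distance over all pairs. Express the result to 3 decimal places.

0.176

Pairwise Hamming distances:
  Taxon_Q vs Taxon_F: 3
  Taxon_Q vs Taxon_D: 8
  Taxon_F vs Taxon_D: 9
The smallest is 3 mismatches, between Taxon_Q and Taxon_F; p = 3/17 = 0.176.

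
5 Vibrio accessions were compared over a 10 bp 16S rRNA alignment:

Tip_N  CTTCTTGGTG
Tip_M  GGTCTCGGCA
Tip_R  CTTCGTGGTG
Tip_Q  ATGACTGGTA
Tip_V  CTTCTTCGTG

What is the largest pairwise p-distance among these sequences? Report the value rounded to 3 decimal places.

Pairwise Hamming distances:
  Tip_N vs Tip_M: 5
  Tip_N vs Tip_R: 1
  Tip_N vs Tip_Q: 5
  Tip_N vs Tip_V: 1
  Tip_M vs Tip_R: 6
  Tip_M vs Tip_Q: 7
  Tip_M vs Tip_V: 6
  Tip_R vs Tip_Q: 5
  Tip_R vs Tip_V: 2
  Tip_Q vs Tip_V: 6
The largest is 7 mismatches, between Tip_M and Tip_Q; p = 7/10 = 0.700.

0.700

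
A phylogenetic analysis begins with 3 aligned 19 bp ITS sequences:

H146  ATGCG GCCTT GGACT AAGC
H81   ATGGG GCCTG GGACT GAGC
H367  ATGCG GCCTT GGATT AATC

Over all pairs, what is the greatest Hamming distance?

Pairwise Hamming distances:
  H146 vs H81: 3
  H146 vs H367: 2
  H81 vs H367: 5
The largest is 5, between H81 and H367.

5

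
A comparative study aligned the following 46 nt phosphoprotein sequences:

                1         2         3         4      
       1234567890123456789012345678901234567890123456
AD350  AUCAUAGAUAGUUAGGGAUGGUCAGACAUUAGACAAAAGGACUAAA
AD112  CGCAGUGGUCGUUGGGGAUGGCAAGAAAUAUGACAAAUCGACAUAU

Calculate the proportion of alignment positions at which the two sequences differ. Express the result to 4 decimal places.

0.3696

Mismatches occur at site 1 (A↔C), site 2 (U↔G), site 5 (U↔G), site 6 (A↔U), site 8 (A↔G), site 10 (A↔C), site 14 (A↔G), site 22 (U↔C), site 23 (C↔A), site 27 (C↔A), site 30 (U↔A), site 31 (A↔U), site 38 (A↔U), site 39 (G↔C), site 43 (U↔A), site 44 (A↔U), site 46 (A↔U).
There are 17 differences over 46 sites, so p = 17/46 = 0.3696.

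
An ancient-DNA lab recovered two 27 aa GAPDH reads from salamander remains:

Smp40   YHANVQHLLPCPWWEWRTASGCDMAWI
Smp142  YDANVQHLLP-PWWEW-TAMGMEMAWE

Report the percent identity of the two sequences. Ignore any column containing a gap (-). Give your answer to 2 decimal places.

Excluding the 2 gap columns leaves 25 comparable sites.
The sequences differ at positions 2 (H/D), 20 (S/M), 22 (C/M), 23 (D/E), 27 (I/E).
20 of the 25 comparable sites match, so the percent identity is 20/25 × 100 = 80.00%.

80.00%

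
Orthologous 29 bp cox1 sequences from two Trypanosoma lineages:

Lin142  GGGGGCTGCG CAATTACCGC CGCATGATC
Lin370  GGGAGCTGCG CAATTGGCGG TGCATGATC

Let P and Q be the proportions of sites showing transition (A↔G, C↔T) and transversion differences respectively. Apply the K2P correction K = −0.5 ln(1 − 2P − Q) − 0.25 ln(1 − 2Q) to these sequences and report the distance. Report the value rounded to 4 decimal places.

0.1985

Differing sites — 4:G/A (Ti); 16:A/G (Ti); 17:C/G (Tv); 20:C/G (Tv); 21:C/T (Ti).
Of the 5 differences, 3 transitions and 2 transversions over 29 sites: P = 3/29 = 0.103448, Q = 2/29 = 0.068966.
d = −0.5·ln(0.724138) − 0.25·ln(0.862068) = −0.5·(-0.322773) − 0.25·(-0.148421) = 0.1985.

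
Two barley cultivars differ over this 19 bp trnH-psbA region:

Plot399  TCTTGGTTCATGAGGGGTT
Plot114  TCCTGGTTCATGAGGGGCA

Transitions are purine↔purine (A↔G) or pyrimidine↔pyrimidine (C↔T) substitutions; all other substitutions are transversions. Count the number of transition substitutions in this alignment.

The sequences differ at positions 3 (T/C, transition), 18 (T/C, transition), 19 (T/A, transversion).
Of the 3 differences, 2 transitions and 1 transversion, so the answer is 2.

2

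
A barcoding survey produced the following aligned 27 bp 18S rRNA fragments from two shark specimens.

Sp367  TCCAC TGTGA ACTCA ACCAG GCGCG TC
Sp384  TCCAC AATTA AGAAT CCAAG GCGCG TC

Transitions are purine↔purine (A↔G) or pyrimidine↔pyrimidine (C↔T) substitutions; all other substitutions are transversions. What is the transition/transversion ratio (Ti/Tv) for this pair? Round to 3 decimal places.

The sequences differ at positions 6 (T/A, transversion), 7 (G/A, transition), 9 (G/T, transversion), 12 (C/G, transversion), 13 (T/A, transversion), 14 (C/A, transversion), 15 (A/T, transversion), 16 (A/C, transversion), 18 (C/A, transversion).
Of the 9 differences, 1 transition and 8 transversions, so Ti/Tv = 1/8 = 0.125.

0.125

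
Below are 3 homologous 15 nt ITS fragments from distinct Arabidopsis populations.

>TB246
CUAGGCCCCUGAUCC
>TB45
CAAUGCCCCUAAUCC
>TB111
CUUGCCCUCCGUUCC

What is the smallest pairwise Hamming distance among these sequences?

3

Pairwise Hamming distances:
  TB246 vs TB45: 3
  TB246 vs TB111: 5
  TB45 vs TB111: 8
The smallest is 3, between TB246 and TB45.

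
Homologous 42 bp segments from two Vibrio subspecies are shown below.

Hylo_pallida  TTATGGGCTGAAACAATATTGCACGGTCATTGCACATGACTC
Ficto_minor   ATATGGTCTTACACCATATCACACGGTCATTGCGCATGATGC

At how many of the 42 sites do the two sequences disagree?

The sequences differ at positions 1 (T/A), 7 (G/T), 10 (G/T), 12 (A/C), 15 (A/C), 20 (T/C), 21 (G/A), 34 (A/G), 40 (C/T), 41 (T/G).
That gives 10 mismatches out of 42 aligned sites, so the Hamming distance is 10.

10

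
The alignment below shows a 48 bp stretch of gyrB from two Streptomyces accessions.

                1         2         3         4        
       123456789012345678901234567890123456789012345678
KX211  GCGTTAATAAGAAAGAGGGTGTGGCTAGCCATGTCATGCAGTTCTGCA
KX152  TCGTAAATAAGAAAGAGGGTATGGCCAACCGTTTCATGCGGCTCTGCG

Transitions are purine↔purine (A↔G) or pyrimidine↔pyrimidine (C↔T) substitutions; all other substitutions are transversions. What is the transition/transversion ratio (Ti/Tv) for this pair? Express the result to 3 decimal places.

Mismatches occur at site 1 (G↔T, transversion), site 5 (T↔A, transversion), site 21 (G↔A, transition), site 26 (T↔C, transition), site 28 (G↔A, transition), site 31 (A↔G, transition), site 33 (G↔T, transversion), site 40 (A↔G, transition), site 42 (T↔C, transition), site 48 (A↔G, transition).
Of the 10 differences, 7 transitions and 3 transversions, so Ti/Tv = 7/3 = 2.333.

2.333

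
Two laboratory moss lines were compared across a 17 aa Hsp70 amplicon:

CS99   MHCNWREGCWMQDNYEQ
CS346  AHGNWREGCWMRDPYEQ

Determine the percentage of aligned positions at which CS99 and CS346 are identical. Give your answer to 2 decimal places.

76.47%

Mismatches occur at site 1 (M/A), site 3 (C/G), site 12 (Q/R), site 14 (N/P).
13 of the 17 sites match, so the percent identity is 13/17 × 100 = 76.47%.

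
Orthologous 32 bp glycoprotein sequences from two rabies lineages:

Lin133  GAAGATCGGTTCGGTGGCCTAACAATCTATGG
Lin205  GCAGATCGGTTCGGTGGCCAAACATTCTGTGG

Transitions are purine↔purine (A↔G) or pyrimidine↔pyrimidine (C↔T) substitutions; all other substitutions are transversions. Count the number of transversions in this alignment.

The sequences differ at positions 2 (A/C, transversion), 20 (T/A, transversion), 25 (A/T, transversion), 29 (A/G, transition).
Of the 4 differences, 1 transition and 3 transversions, so the answer is 3.

3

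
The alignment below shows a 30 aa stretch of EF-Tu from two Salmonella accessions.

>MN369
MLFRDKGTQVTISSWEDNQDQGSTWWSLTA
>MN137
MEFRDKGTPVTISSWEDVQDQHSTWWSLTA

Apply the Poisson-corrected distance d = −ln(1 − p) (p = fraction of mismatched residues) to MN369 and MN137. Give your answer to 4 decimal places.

Mismatches occur at site 2 (L↔E), site 9 (Q↔P), site 18 (N↔V), site 22 (G↔H).
p = 4/30 = 0.133333.
d = −ln(1 − 0.133333) = −ln(0.866667) = 0.1431.

0.1431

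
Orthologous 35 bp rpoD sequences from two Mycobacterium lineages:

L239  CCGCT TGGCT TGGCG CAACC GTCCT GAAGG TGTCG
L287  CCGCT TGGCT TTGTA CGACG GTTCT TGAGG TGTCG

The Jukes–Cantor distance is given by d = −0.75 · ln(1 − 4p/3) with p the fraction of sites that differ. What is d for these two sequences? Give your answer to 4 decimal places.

0.2726

Mismatches occur at site 12 (G→T), site 14 (C→T), site 15 (G→A), site 17 (A→G), site 20 (C→G), site 23 (C→T), site 26 (G→T), site 27 (A→G).
p = 8/35 = 0.228571.
d = −0.75 · ln(1 − (4/3)·0.228571) = −0.75 · ln(0.695239) = −0.75 · (-0.363500) = 0.2726.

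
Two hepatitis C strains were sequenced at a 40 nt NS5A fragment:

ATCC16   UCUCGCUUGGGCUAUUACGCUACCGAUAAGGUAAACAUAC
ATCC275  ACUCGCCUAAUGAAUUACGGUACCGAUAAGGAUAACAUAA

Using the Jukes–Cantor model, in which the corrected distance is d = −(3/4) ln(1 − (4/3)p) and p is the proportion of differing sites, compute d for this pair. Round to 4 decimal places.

0.3426

Mismatches occur at site 1 (U↔A), site 7 (U↔C), site 9 (G↔A), site 10 (G↔A), site 11 (G↔U), site 12 (C↔G), site 13 (U↔A), site 20 (C↔G), site 32 (U↔A), site 33 (A↔U), site 40 (C↔A).
p = 11/40 = 0.275000.
d = −0.75 · ln(1 − (4/3)·0.275000) = −0.75 · ln(0.633333) = −0.75 · (-0.456759) = 0.3426.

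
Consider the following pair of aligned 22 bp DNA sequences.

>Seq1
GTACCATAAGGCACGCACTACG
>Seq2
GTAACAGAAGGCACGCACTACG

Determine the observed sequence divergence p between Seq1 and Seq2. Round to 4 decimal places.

0.0909

The sequences differ at positions 4 (C/A), 7 (T/G).
There are 2 differences over 22 sites, so p = 2/22 = 0.0909.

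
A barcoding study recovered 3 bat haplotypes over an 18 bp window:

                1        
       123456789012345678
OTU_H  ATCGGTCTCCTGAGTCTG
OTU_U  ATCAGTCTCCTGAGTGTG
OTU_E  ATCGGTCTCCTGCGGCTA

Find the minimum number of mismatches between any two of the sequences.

Pairwise Hamming distances:
  OTU_H vs OTU_U: 2
  OTU_H vs OTU_E: 3
  OTU_U vs OTU_E: 5
The smallest is 2, between OTU_H and OTU_U.

2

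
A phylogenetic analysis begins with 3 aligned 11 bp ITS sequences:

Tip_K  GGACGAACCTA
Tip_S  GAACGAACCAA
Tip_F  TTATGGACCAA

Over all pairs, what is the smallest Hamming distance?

Pairwise Hamming distances:
  Tip_K vs Tip_S: 2
  Tip_K vs Tip_F: 5
  Tip_S vs Tip_F: 4
The smallest is 2, between Tip_K and Tip_S.

2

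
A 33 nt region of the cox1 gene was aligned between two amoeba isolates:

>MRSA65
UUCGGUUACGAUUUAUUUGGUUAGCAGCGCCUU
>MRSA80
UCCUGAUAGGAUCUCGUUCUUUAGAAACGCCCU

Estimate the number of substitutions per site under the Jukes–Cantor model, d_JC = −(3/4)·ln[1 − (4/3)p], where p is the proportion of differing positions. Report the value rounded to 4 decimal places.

0.4975

Differing sites — 2:U/C; 4:G/U; 6:U/A; 9:C/G; 13:U/C; 15:A/C; 16:U/G; 19:G/C; 20:G/U; 25:C/A; 27:G/A; 32:U/C.
p = 12/33 = 0.363636.
d = −0.75 · ln(1 − (4/3)·0.363636) = −0.75 · ln(0.515152) = −0.75 · (-0.663293) = 0.4975.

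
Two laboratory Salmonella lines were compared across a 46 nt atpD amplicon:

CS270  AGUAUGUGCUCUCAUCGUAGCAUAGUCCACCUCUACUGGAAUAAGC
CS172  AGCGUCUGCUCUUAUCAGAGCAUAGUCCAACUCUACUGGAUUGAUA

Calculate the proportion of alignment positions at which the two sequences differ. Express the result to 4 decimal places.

0.2391

Differing sites — 3:U/C; 4:A/G; 6:G/C; 13:C/U; 17:G/A; 18:U/G; 30:C/A; 41:A/U; 43:A/G; 45:G/U; 46:C/A.
There are 11 differences over 46 sites, so p = 11/46 = 0.2391.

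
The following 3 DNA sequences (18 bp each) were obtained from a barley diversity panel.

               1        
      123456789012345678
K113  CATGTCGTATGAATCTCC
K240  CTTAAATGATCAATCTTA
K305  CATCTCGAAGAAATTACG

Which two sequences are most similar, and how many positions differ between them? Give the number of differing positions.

Pairwise Hamming distances:
  K113 vs K240: 9
  K113 vs K305: 7
  K240 vs K305: 12
The smallest is 7, between K113 and K305.

7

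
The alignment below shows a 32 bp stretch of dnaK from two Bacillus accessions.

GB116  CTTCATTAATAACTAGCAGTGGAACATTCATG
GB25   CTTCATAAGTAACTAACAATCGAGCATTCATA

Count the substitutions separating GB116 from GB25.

Mismatches occur at site 7 (T/A), site 9 (A/G), site 16 (G/A), site 19 (G/A), site 21 (G/C), site 24 (A/G), site 32 (G/A).
That gives 7 mismatches out of 32 aligned sites, so the Hamming distance is 7.

7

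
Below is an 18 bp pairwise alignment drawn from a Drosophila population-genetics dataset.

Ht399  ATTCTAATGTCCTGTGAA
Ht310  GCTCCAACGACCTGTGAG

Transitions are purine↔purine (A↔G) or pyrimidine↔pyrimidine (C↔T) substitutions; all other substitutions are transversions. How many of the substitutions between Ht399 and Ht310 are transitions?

5

Differing sites — 1:A/G (Ti); 2:T/C (Ti); 5:T/C (Ti); 8:T/C (Ti); 10:T/A (Tv); 18:A/G (Ti).
Of the 6 differences, 5 transitions and 1 transversion, so the answer is 5.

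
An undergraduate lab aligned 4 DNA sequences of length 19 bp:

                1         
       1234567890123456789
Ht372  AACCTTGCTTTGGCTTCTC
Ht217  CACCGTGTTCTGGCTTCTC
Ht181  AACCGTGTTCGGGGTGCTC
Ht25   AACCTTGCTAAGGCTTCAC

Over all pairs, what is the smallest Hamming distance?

Pairwise Hamming distances:
  Ht372 vs Ht217: 4
  Ht372 vs Ht181: 6
  Ht372 vs Ht25: 3
  Ht217 vs Ht181: 4
  Ht217 vs Ht25: 6
  Ht181 vs Ht25: 7
The smallest is 3, between Ht372 and Ht25.

3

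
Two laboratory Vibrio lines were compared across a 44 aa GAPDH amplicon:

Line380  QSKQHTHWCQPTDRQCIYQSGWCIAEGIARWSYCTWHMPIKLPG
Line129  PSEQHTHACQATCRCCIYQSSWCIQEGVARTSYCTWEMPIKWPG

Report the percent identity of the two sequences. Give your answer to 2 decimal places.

72.73%

Mismatches occur at site 1 (Q↔P), site 3 (K↔E), site 8 (W↔A), site 11 (P↔A), site 13 (D↔C), site 15 (Q↔C), site 21 (G↔S), site 25 (A↔Q), site 28 (I↔V), site 31 (W↔T), site 37 (H↔E), site 42 (L↔W).
32 of the 44 sites match, so the percent identity is 32/44 × 100 = 72.73%.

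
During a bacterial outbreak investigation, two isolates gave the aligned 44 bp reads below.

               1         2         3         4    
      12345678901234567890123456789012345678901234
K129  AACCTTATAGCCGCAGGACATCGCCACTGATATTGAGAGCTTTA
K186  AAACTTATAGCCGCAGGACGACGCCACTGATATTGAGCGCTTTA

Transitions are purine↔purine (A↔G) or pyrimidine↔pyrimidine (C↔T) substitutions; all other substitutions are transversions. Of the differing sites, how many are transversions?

3

Differing sites — 3:C/A (Tv); 20:A/G (Ti); 21:T/A (Tv); 38:A/C (Tv).
Of the 4 differences, 1 transition and 3 transversions, so the answer is 3.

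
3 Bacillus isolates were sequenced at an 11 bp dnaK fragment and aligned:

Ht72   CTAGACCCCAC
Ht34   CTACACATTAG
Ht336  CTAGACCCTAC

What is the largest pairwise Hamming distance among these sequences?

5

Pairwise Hamming distances:
  Ht72 vs Ht34: 5
  Ht72 vs Ht336: 1
  Ht34 vs Ht336: 4
The largest is 5, between Ht72 and Ht34.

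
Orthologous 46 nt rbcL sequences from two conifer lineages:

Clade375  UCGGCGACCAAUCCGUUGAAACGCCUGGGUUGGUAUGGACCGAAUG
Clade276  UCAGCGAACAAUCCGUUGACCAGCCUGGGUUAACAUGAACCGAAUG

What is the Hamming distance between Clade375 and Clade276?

9

Mismatches occur at site 3 (G↔A), site 8 (C↔A), site 20 (A↔C), site 21 (A↔C), site 22 (C↔A), site 32 (G↔A), site 33 (G↔A), site 34 (U↔C), site 38 (G↔A).
That gives 9 mismatches out of 46 aligned sites, so the Hamming distance is 9.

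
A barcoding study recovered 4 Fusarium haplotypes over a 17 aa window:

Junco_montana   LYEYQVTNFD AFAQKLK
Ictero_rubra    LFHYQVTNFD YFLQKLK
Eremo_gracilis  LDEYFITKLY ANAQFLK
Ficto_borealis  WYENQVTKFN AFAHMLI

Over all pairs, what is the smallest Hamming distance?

4

Pairwise Hamming distances:
  Junco_montana vs Ictero_rubra: 4
  Junco_montana vs Eremo_gracilis: 8
  Junco_montana vs Ficto_borealis: 7
  Ictero_rubra vs Eremo_gracilis: 11
  Ictero_rubra vs Ficto_borealis: 11
  Eremo_gracilis vs Ficto_borealis: 11
The smallest is 4, between Junco_montana and Ictero_rubra.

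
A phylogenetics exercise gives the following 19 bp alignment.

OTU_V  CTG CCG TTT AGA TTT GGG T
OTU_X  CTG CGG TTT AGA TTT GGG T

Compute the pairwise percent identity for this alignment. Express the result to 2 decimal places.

94.74%

Differing sites — 5:C/G.
18 of the 19 sites match, so the percent identity is 18/19 × 100 = 94.74%.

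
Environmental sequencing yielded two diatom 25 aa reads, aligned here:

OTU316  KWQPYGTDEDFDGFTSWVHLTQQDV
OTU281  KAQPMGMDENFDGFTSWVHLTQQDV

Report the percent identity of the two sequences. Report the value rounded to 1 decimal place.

84.0%

Mismatches occur at site 2 (W→A), site 5 (Y→M), site 7 (T→M), site 10 (D→N).
21 of the 25 sites match, so the percent identity is 21/25 × 100 = 84.0%.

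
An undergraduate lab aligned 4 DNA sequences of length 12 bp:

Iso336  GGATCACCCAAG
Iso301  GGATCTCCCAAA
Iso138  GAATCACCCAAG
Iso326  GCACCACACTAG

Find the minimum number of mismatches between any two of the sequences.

1

Pairwise Hamming distances:
  Iso336 vs Iso301: 2
  Iso336 vs Iso138: 1
  Iso336 vs Iso326: 4
  Iso301 vs Iso138: 3
  Iso301 vs Iso326: 6
  Iso138 vs Iso326: 4
The smallest is 1, between Iso336 and Iso138.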